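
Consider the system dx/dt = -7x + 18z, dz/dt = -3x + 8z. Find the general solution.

x(t) = -2c_1e^(2t) + 3c_2e^(-t), z(t) = -c_1e^(2t) + c_2e^(-t)

Coefficient matrix A = [[-7, 18], [-3, 8]].
Characteristic polynomial det(A - λI) = λ^2 - λ - 2 = 0.
Eigenvalues λ = 2, -1.
For λ=2: (A-λI) row 1 is [-9, 18], so an eigenvector is (-2, -1).
For λ=-1: (A-λI) row 1 is [-6, 18], so an eigenvector is (3, 1).
General solution: c_1e^(2t)(-2,-1) + c_2e^(-t)(3,1).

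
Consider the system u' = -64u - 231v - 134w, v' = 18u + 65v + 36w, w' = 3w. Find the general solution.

u(t) = 7C_1e^(2t) + 11C_2e^(-t) - 2C_3e^(3t), v(t) = -2C_1e^(2t) - 3C_2e^(-t), w(t) = C_3e^(3t)

Coefficient matrix A = [[-64, -231, -134], [18, 65, 36], [0, 0, 3]].
det(A - λI) = 0 gives eigenvalues λ = 2, -1, 3.
For λ=2: eigenvector (7,-2,0).
For λ=-1: eigenvector (11,-3,0).
For λ=3: eigenvector (-2,0,1).
General solution: C_1e^(2t)(7,-2,0) + C_2e^(-t)(11,-3,0) + C_3e^(3t)(-2,0,1).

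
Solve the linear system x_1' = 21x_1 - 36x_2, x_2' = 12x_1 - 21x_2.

Coefficient matrix A = [[21, -36], [12, -21]].
Characteristic polynomial det(A - λI) = λ^2 - 9 = 0.
Eigenvalues λ = -3, 3.
For λ=-3: (A-λI) row 1 is [24, -36], so an eigenvector is (-3, -2).
For λ=3: (A-λI) row 1 is [18, -36], so an eigenvector is (-2, -1).
General solution: c_1e^(-3t)(-3,-2) + c_2e^(3t)(-2,-1).

x_1(t) = -3c_1e^(-3t) - 2c_2e^(3t), x_2(t) = -2c_1e^(-3t) - c_2e^(3t)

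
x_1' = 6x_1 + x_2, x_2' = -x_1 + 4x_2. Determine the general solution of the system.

x_1(t) = C_1e^(5t) + C_2te^(5t) - 2C_2e^(5t), x_2(t) = -C_1e^(5t) - C_2te^(5t) + 3C_2e^(5t)

Coefficient matrix A = [[6, 1], [-1, 4]].
Characteristic polynomial det(A - λI) = λ^2 - 10λ + 25 = 0.
Single eigenvalue λ = 5 with algebraic multiplicity 2.
Eigenvector v = (1,-1); generalized eigenvector w with (A-λI)w=v is (-2,3).
General solution: e^(5t)[C_1·v + C_2·(t·v + w)].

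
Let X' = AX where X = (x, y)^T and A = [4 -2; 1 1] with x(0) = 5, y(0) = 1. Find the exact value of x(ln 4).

464

A = [[4,-2],[1,1]]; eigenvalues λ = 2, 3.
Eigenvectors: (1,1) for λ=2, (-2,-1) for λ=3.
From the initial condition, c_1 = -3, c_2 = -4.
x(ln 4) = (-3)(4^2)(1) + (-4)(4^3)(-2) = 464.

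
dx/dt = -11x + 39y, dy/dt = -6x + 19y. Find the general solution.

Coefficient matrix A = [[-11, 39], [-6, 19]].
Characteristic polynomial det(A - λI) = λ^2 - 8λ + 25 = 0.
Eigenvalues λ = 4 ± 3i (complex conjugate pair).
For λ=4+3i: an eigenvector is (-2,-1) - i(-3,-1) = (-2 + 3i, -1 + i).
A real fundamental pair from Re and Im of e^((4+3i)t)v: X_1 = e^(4t)(cos(3t)·(-2,-1) + sin(3t)·(-3,-1)), X_2 = e^(4t)(sin(3t)·(-2,-1) - cos(3t)·(-3,-1)).
General solution: C_1X_1 + C_2X_2.

x(t) = -3C_1e^(4t)sin(3t) - 2C_1e^(4t)cos(3t) - 2C_2e^(4t)sin(3t) + 3C_2e^(4t)cos(3t), y(t) = -C_1e^(4t)sin(3t) - C_1e^(4t)cos(3t) - C_2e^(4t)sin(3t) + C_2e^(4t)cos(3t)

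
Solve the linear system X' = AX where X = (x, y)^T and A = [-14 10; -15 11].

x(t) = -C_1e^(-4t) - 2C_2e^(t), y(t) = -C_1e^(-4t) - 3C_2e^(t)

Coefficient matrix A = [[-14, 10], [-15, 11]].
Characteristic polynomial det(A - λI) = λ^2 + 3λ - 4 = 0.
Eigenvalues λ = -4, 1.
For λ=-4: (A-λI) row 1 is [-10, 10], so an eigenvector is (-1, -1).
For λ=1: (A-λI) row 1 is [-15, 10], so an eigenvector is (-2, -3).
General solution: C_1e^(-4t)(-1,-1) + C_2e^(t)(-2,-3).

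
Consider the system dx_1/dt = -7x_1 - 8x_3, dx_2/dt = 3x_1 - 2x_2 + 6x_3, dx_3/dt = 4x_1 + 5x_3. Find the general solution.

Coefficient matrix A = [[-7, 0, -8], [3, -2, 6], [4, 0, 5]].
det(A - λI) = 0 gives eigenvalues λ = -3, -2, 1.
For λ=-3: eigenvector (-2,0,1).
For λ=-2: eigenvector (0,1,0).
For λ=1: eigenvector (-1,1,1).
General solution: K_1e^(-3t)(-2,0,1) + K_2e^(-2t)(0,1,0) + K_3e^(t)(-1,1,1).

x_1(t) = -2K_1e^(-3t) - K_3e^(t), x_2(t) = K_2e^(-2t) + K_3e^(t), x_3(t) = K_1e^(-3t) + K_3e^(t)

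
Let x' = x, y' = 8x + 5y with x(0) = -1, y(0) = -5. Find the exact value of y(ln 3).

-1695

A = [[1,0],[8,5]]; eigenvalues λ = 1, 5.
Eigenvectors: (1,-2) for λ=1, (0,1) for λ=5.
From the initial condition, c_1 = -1, c_2 = -7.
y(ln 3) = (-1)(3^1)(-2) + (-7)(3^5)(1) = -1695.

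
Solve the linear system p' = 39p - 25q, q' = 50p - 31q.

Coefficient matrix A = [[39, -25], [50, -31]].
Characteristic polynomial det(A - λI) = λ^2 - 8λ + 41 = 0.
Eigenvalues λ = 4 ± 5i (complex conjugate pair).
For λ=4+5i: an eigenvector is (-1,-1) - i(-2,-3) = (-1 + 2i, -1 + 3i).
A real fundamental pair from Re and Im of e^((4+5i)t)v: X_1 = e^(4t)(cos(5t)·(-1,-1) + sin(5t)·(-2,-3)), X_2 = e^(4t)(sin(5t)·(-1,-1) - cos(5t)·(-2,-3)).
General solution: c_1X_1 + c_2X_2.

p(t) = -2c_1e^(4t)sin(5t) - c_1e^(4t)cos(5t) - c_2e^(4t)sin(5t) + 2c_2e^(4t)cos(5t), q(t) = -3c_1e^(4t)sin(5t) - c_1e^(4t)cos(5t) - c_2e^(4t)sin(5t) + 3c_2e^(4t)cos(5t)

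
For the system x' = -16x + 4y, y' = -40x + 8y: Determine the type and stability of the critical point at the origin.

A = [[-16,4],[-40,8]]; det(A-λI) = λ^2 + 8λ + 32.
λ = -4 ± 4i: negative real part.

stable spiral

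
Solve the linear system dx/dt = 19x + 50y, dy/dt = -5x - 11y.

Coefficient matrix A = [[19, 50], [-5, -11]].
Characteristic polynomial det(A - λI) = λ^2 - 8λ + 41 = 0.
Eigenvalues λ = 4 ± 5i (complex conjugate pair).
For λ=4+5i: an eigenvector is (-1,0) - i(-3,1) = (-1 + 3i, 0 - i).
A real fundamental pair from Re and Im of e^((4+5i)t)v: X_1 = e^(4t)(cos(5t)·(-1,0) + sin(5t)·(-3,1)), X_2 = e^(4t)(sin(5t)·(-1,0) - cos(5t)·(-3,1)).
General solution: C_1X_1 + C_2X_2.

x(t) = -3C_1e^(4t)sin(5t) - C_1e^(4t)cos(5t) - C_2e^(4t)sin(5t) + 3C_2e^(4t)cos(5t), y(t) = C_1e^(4t)sin(5t) - C_2e^(4t)cos(5t)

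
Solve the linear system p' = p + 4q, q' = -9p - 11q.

p(t) = -2C_1e^(-5t) - 2C_2te^(-5t) + C_2e^(-5t), q(t) = 3C_1e^(-5t) + 3C_2te^(-5t) - 2C_2e^(-5t)

Coefficient matrix A = [[1, 4], [-9, -11]].
Characteristic polynomial det(A - λI) = λ^2 + 10λ + 25 = 0.
Single eigenvalue λ = -5 with algebraic multiplicity 2.
Eigenvector v = (-2,3); generalized eigenvector w with (A-λI)w=v is (1,-2).
General solution: e^(-5t)[C_1·v + C_2·(t·v + w)].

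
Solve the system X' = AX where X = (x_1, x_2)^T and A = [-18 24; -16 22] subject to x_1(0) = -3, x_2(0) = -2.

Coefficient matrix A = [[-18, 24], [-16, 22]].
Characteristic polynomial det(A - λI) = λ^2 - 4λ - 12 = 0.
Eigenvalues λ = -2, 6.
For λ=-2: (A-λI) row 1 is [-16, 24], so an eigenvector is (-3, -2).
For λ=6: (A-λI) row 1 is [-24, 24], so an eigenvector is (1, 1).
General solution: c_1e^(-2t)(-3,-2) + c_2e^(6t)(1,1).
Applying x_1(0)=-3, x_2(0)=-2 gives c_1=1, c_2=0.

x_1(t) = -3e^(-2t), x_2(t) = -2e^(-2t)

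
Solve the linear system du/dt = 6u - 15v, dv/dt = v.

Coefficient matrix A = [[6, -15], [0, 1]].
Characteristic polynomial det(A - λI) = λ^2 - 7λ + 6 = 0.
Eigenvalues λ = 6, 1.
For λ=6: (A-λI) row 1 is [0, -15], so an eigenvector is (-1, 0).
For λ=1: (A-λI) row 1 is [5, -15], so an eigenvector is (3, 1).
General solution: c_1e^(6t)(-1,0) + c_2e^(t)(3,1).

u(t) = -c_1e^(6t) + 3c_2e^(t), v(t) = c_2e^(t)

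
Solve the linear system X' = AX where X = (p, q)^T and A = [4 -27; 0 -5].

Coefficient matrix A = [[4, -27], [0, -5]].
Characteristic polynomial det(A - λI) = λ^2 + λ - 20 = 0.
Eigenvalues λ = -5, 4.
For λ=-5: (A-λI) row 1 is [9, -27], so an eigenvector is (3, 1).
For λ=4: (A-λI) row 1 is [0, -27], so an eigenvector is (1, 0).
General solution: C_1e^(-5t)(3,1) + C_2e^(4t)(1,0).

p(t) = 3C_1e^(-5t) + C_2e^(4t), q(t) = C_1e^(-5t)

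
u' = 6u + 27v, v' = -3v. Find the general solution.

Coefficient matrix A = [[6, 27], [0, -3]].
Characteristic polynomial det(A - λI) = λ^2 - 3λ - 18 = 0.
Eigenvalues λ = 6, -3.
For λ=6: (A-λI) row 1 is [0, 27], so an eigenvector is (1, 0).
For λ=-3: (A-λI) row 1 is [9, 27], so an eigenvector is (3, -1).
General solution: c_1e^(6t)(1,0) + c_2e^(-3t)(3,-1).

u(t) = c_1e^(6t) + 3c_2e^(-3t), v(t) = -c_2e^(-3t)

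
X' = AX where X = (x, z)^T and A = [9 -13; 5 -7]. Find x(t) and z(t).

x(t) = 2c_1e^(t)sin(t) - 3c_1e^(t)cos(t) - 3c_2e^(t)sin(t) - 2c_2e^(t)cos(t), z(t) = c_1e^(t)sin(t) - 2c_1e^(t)cos(t) - 2c_2e^(t)sin(t) - c_2e^(t)cos(t)

Coefficient matrix A = [[9, -13], [5, -7]].
Characteristic polynomial det(A - λI) = λ^2 - 2λ + 2 = 0.
Eigenvalues λ = 1 ± i (complex conjugate pair).
For λ=1+i: an eigenvector is (-3,-2) - i(2,1) = (-3 - 2i, -2 - i).
A real fundamental pair from Re and Im of e^((1+i)t)v: X_1 = e^(t)(cos(t)·(-3,-2) + sin(t)·(2,1)), X_2 = e^(t)(sin(t)·(-3,-2) - cos(t)·(2,1)).
General solution: c_1X_1 + c_2X_2.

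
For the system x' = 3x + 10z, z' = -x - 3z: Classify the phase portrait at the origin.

A = [[3,10],[-1,-3]]; det(A-λI) = λ^2 + 1.
λ = 0 ± i: zero real part.

center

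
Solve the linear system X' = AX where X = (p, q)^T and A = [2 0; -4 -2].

Coefficient matrix A = [[2, 0], [-4, -2]].
Characteristic polynomial det(A - λI) = λ^2 - 4 = 0.
Eigenvalues λ = -2, 2.
For λ=-2: (A-λI) row 1 is [4, 0], so an eigenvector is (0, 1).
For λ=2: (A-λI) row 2 is [-4, -4], so an eigenvector is (-1, 1).
General solution: c_1e^(-2t)(0,1) + c_2e^(2t)(-1,1).

p(t) = -c_2e^(2t), q(t) = c_1e^(-2t) + c_2e^(2t)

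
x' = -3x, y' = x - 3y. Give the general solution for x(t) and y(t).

x(t) = K_2e^(-3t), y(t) = K_1e^(-3t) + K_2te^(-3t) - 3K_2e^(-3t)

Coefficient matrix A = [[-3, 0], [1, -3]].
Characteristic polynomial det(A - λI) = λ^2 + 6λ + 9 = 0.
Single eigenvalue λ = -3 with algebraic multiplicity 2.
Eigenvector v = (0,1); generalized eigenvector w with (A-λI)w=v is (1,-3).
General solution: e^(-3t)[K_1·v + K_2·(t·v + w)].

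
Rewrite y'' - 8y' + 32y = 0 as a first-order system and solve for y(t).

Let x_1 = y, x_2 = y'. Then x_1' = x_2 and x_2' = -32x_1 + 8x_2.
A = [[0,1],[-32,8]]; det(A-λI) = λ^2 - 8λ + 32.
Eigenvalues λ = 4 ± 4i.

y(t) = C_1e^(4t)cos(4t) + C_2e^(4t)sin(4t)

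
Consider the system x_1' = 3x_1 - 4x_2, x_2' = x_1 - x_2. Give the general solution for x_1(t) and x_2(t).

Coefficient matrix A = [[3, -4], [1, -1]].
Characteristic polynomial det(A - λI) = λ^2 - 2λ + 1 = 0.
Single eigenvalue λ = 1 with algebraic multiplicity 2.
Eigenvector v = (2,1); generalized eigenvector w with (A-λI)w=v is (3,1).
General solution: e^(t)[K_1·v + K_2·(t·v + w)].

x_1(t) = 2K_1e^(t) + 2K_2te^(t) + 3K_2e^(t), x_2(t) = K_1e^(t) + K_2te^(t) + K_2e^(t)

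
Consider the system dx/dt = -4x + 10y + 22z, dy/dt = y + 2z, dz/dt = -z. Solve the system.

Coefficient matrix A = [[-4, 10, 22], [0, 1, 2], [0, 0, -1]].
det(A - λI) = 0 gives eigenvalues λ = 1, -4, -1.
For λ=1: eigenvector (2,1,0).
For λ=-4: eigenvector (1,0,0).
For λ=-1: eigenvector (4,-1,1).
General solution: K_1e^(t)(2,1,0) + K_2e^(-4t)(1,0,0) + K_3e^(-t)(4,-1,1).

x(t) = 2K_1e^(t) + K_2e^(-4t) + 4K_3e^(-t), y(t) = K_1e^(t) - K_3e^(-t), z(t) = K_3e^(-t)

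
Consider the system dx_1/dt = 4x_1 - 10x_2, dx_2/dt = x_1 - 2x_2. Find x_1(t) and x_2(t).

Coefficient matrix A = [[4, -10], [1, -2]].
Characteristic polynomial det(A - λI) = λ^2 - 2λ + 2 = 0.
Eigenvalues λ = 1 ± i (complex conjugate pair).
For λ=1+i: an eigenvector is (-3,-1) - i(1,0) = (-3 - i, -1).
A real fundamental pair from Re and Im of e^((1+i)t)v: X_1 = e^(t)(cos(t)·(-3,-1) + sin(t)·(1,0)), X_2 = e^(t)(sin(t)·(-3,-1) - cos(t)·(1,0)).
General solution: c_1X_1 + c_2X_2.

x_1(t) = c_1e^(t)sin(t) - 3c_1e^(t)cos(t) - 3c_2e^(t)sin(t) - c_2e^(t)cos(t), x_2(t) = -c_1e^(t)cos(t) - c_2e^(t)sin(t)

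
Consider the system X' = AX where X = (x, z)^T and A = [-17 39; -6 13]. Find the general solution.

x(t) = 2C_1e^(-2t)sin(3t) - 3C_1e^(-2t)cos(3t) - 3C_2e^(-2t)sin(3t) - 2C_2e^(-2t)cos(3t), z(t) = C_1e^(-2t)sin(3t) - C_1e^(-2t)cos(3t) - C_2e^(-2t)sin(3t) - C_2e^(-2t)cos(3t)

Coefficient matrix A = [[-17, 39], [-6, 13]].
Characteristic polynomial det(A - λI) = λ^2 + 4λ + 13 = 0.
Eigenvalues λ = -2 ± 3i (complex conjugate pair).
For λ=-2+3i: an eigenvector is (-3,-1) - i(2,1) = (-3 - 2i, -1 - i).
A real fundamental pair from Re and Im of e^((-2+3i)t)v: X_1 = e^(-2t)(cos(3t)·(-3,-1) + sin(3t)·(2,1)), X_2 = e^(-2t)(sin(3t)·(-3,-1) - cos(3t)·(2,1)).
General solution: C_1X_1 + C_2X_2.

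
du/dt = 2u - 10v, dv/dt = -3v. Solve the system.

Coefficient matrix A = [[2, -10], [0, -3]].
Characteristic polynomial det(A - λI) = λ^2 + λ - 6 = 0.
Eigenvalues λ = -3, 2.
For λ=-3: (A-λI) row 1 is [5, -10], so an eigenvector is (2, 1).
For λ=2: (A-λI) row 1 is [0, -10], so an eigenvector is (1, 0).
General solution: c_1e^(-3t)(2,1) + c_2e^(2t)(1,0).

u(t) = 2c_1e^(-3t) + c_2e^(2t), v(t) = c_1e^(-3t)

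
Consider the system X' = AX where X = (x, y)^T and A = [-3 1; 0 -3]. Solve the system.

x(t) = -K_1e^(-3t) - K_2te^(-3t) + K_2e^(-3t), y(t) = -K_2e^(-3t)

Coefficient matrix A = [[-3, 1], [0, -3]].
Characteristic polynomial det(A - λI) = λ^2 + 6λ + 9 = 0.
Single eigenvalue λ = -3 with algebraic multiplicity 2.
Eigenvector v = (-1,0); generalized eigenvector w with (A-λI)w=v is (1,-1).
General solution: e^(-3t)[K_1·v + K_2·(t·v + w)].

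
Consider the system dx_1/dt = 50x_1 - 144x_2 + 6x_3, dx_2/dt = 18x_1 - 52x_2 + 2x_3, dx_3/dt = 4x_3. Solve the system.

Coefficient matrix A = [[50, -144, 6], [18, -52, 2], [0, 0, 4]].
det(A - λI) = 0 gives eigenvalues λ = 2, -4, 4.
For λ=2: eigenvector (3,1,0).
For λ=-4: eigenvector (8,3,0).
For λ=4: eigenvector (3,1,1).
General solution: c_1e^(2t)(3,1,0) + c_2e^(-4t)(8,3,0) + c_3e^(4t)(3,1,1).

x_1(t) = 3c_1e^(2t) + 8c_2e^(-4t) + 3c_3e^(4t), x_2(t) = c_1e^(2t) + 3c_2e^(-4t) + c_3e^(4t), x_3(t) = c_3e^(4t)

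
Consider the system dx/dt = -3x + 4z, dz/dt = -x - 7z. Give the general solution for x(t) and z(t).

Coefficient matrix A = [[-3, 4], [-1, -7]].
Characteristic polynomial det(A - λI) = λ^2 + 10λ + 25 = 0.
Single eigenvalue λ = -5 with algebraic multiplicity 2.
Eigenvector v = (-2,1); generalized eigenvector w with (A-λI)w=v is (3,-2).
General solution: e^(-5t)[C_1·v + C_2·(t·v + w)].

x(t) = -2C_1e^(-5t) - 2C_2te^(-5t) + 3C_2e^(-5t), z(t) = C_1e^(-5t) + C_2te^(-5t) - 2C_2e^(-5t)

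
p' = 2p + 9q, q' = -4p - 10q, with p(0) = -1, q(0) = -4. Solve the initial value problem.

Coefficient matrix A = [[2, 9], [-4, -10]].
Characteristic polynomial det(A - λI) = λ^2 + 8λ + 16 = 0.
Single eigenvalue λ = -4 with algebraic multiplicity 2.
Eigenvector v = (-3,2); generalized eigenvector w with (A-λI)w=v is (-2,1).
General solution: e^(-4t)[c_1·v + c_2·(t·v + w)].
Applying p(0)=-1, q(0)=-4 gives c_1=-9, c_2=14.

p(t) = -42te^(-4t) - e^(-4t), q(t) = 28te^(-4t) - 4e^(-4t)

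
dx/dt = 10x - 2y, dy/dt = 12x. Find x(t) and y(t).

Coefficient matrix A = [[10, -2], [12, 0]].
Characteristic polynomial det(A - λI) = λ^2 - 10λ + 24 = 0.
Eigenvalues λ = 6, 4.
For λ=6: (A-λI) row 1 is [4, -2], so an eigenvector is (1, 2).
For λ=4: (A-λI) row 1 is [6, -2], so an eigenvector is (1, 3).
General solution: C_1e^(6t)(1,2) + C_2e^(4t)(1,3).

x(t) = C_1e^(6t) + C_2e^(4t), y(t) = 2C_1e^(6t) + 3C_2e^(4t)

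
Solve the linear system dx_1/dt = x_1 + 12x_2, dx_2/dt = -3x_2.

Coefficient matrix A = [[1, 12], [0, -3]].
Characteristic polynomial det(A - λI) = λ^2 + 2λ - 3 = 0.
Eigenvalues λ = 1, -3.
For λ=1: (A-λI) row 1 is [0, 12], so an eigenvector is (1, 0).
For λ=-3: (A-λI) row 1 is [4, 12], so an eigenvector is (3, -1).
General solution: C_1e^(t)(1,0) + C_2e^(-3t)(3,-1).

x_1(t) = C_1e^(t) + 3C_2e^(-3t), x_2(t) = -C_2e^(-3t)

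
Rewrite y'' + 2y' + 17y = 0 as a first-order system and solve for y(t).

y(t) = C_1e^(-t)cos(4t) + C_2e^(-t)sin(4t)

Let x_1 = y, x_2 = y'. Then x_1' = x_2 and x_2' = -17x_1 - 2x_2.
A = [[0,1],[-17,-2]]; det(A-λI) = λ^2 + 2λ + 17.
Eigenvalues λ = -1 ± 4i.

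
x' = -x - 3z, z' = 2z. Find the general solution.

x(t) = K_1e^(-t) + K_2e^(2t), z(t) = -K_2e^(2t)

Coefficient matrix A = [[-1, -3], [0, 2]].
Characteristic polynomial det(A - λI) = λ^2 - λ - 2 = 0.
Eigenvalues λ = -1, 2.
For λ=-1: (A-λI) row 1 is [0, -3], so an eigenvector is (1, 0).
For λ=2: (A-λI) row 1 is [-3, -3], so an eigenvector is (1, -1).
General solution: K_1e^(-t)(1,0) + K_2e^(2t)(1,-1).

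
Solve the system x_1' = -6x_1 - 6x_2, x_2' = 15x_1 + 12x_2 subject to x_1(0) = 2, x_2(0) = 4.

x_1(t) = -14e^(3t)sin(3t) + 2e^(3t)cos(3t), x_2(t) = 22e^(3t)sin(3t) + 4e^(3t)cos(3t)

Coefficient matrix A = [[-6, -6], [15, 12]].
Characteristic polynomial det(A - λI) = λ^2 - 6λ + 18 = 0.
Eigenvalues λ = 3 ± 3i (complex conjugate pair).
For λ=3+3i: an eigenvector is (1,-1) - i(-1,2) = (1 + i, -1 - 2i).
A real fundamental pair from Re and Im of e^((3+3i)t)v: X_1 = e^(3t)(cos(3t)·(1,-1) + sin(3t)·(-1,2)), X_2 = e^(3t)(sin(3t)·(1,-1) - cos(3t)·(-1,2)).
General solution: C_1X_1 + C_2X_2.
Applying x_1(0)=2, x_2(0)=4 gives C_1=8, C_2=-6.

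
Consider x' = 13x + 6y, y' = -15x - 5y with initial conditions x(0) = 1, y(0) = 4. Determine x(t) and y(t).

x(t) = 11e^(4t)sin(3t) + e^(4t)cos(3t), y(t) = -17e^(4t)sin(3t) + 4e^(4t)cos(3t)

Coefficient matrix A = [[13, 6], [-15, -5]].
Characteristic polynomial det(A - λI) = λ^2 - 8λ + 25 = 0.
Eigenvalues λ = 4 ± 3i (complex conjugate pair).
For λ=4+3i: an eigenvector is (-1,2) - i(1,-1) = (-1 - i, 2 + i).
A real fundamental pair from Re and Im of e^((4+3i)t)v: X_1 = e^(4t)(cos(3t)·(-1,2) + sin(3t)·(1,-1)), X_2 = e^(4t)(sin(3t)·(-1,2) - cos(3t)·(1,-1)).
General solution: C_1X_1 + C_2X_2.
Applying x(0)=1, y(0)=4 gives C_1=5, C_2=-6.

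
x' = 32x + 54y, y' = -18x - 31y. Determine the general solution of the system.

x(t) = -2C_1e^(5t) - 3C_2e^(-4t), y(t) = C_1e^(5t) + 2C_2e^(-4t)

Coefficient matrix A = [[32, 54], [-18, -31]].
Characteristic polynomial det(A - λI) = λ^2 - λ - 20 = 0.
Eigenvalues λ = 5, -4.
For λ=5: (A-λI) row 1 is [27, 54], so an eigenvector is (-2, 1).
For λ=-4: (A-λI) row 1 is [36, 54], so an eigenvector is (-3, 2).
General solution: C_1e^(5t)(-2,1) + C_2e^(-4t)(-3,2).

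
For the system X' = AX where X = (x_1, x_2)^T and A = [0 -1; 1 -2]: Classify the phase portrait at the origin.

stable improper node

A = [[0,-1],[1,-2]]; det(A-λI) = λ^2 + 2λ + 1.
repeated λ = -1 with a single eigenvector.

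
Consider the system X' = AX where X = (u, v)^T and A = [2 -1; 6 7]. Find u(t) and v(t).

Coefficient matrix A = [[2, -1], [6, 7]].
Characteristic polynomial det(A - λI) = λ^2 - 9λ + 20 = 0.
Eigenvalues λ = 5, 4.
For λ=5: (A-λI) row 1 is [-3, -1], so an eigenvector is (-1, 3).
For λ=4: (A-λI) row 1 is [-2, -1], so an eigenvector is (1, -2).
General solution: C_1e^(5t)(-1,3) + C_2e^(4t)(1,-2).

u(t) = -C_1e^(5t) + C_2e^(4t), v(t) = 3C_1e^(5t) - 2C_2e^(4t)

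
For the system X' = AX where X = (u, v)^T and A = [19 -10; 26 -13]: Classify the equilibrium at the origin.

unstable spiral

A = [[19,-10],[26,-13]]; det(A-λI) = λ^2 - 6λ + 13.
λ = 3 ± 2i: positive real part.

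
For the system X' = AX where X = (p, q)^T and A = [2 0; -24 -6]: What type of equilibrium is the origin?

saddle

A = [[2,0],[-24,-6]]; det(A-λI) = λ^2 + 4λ - 12.
λ = 2, -6: opposite signs.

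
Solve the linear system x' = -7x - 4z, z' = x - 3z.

x(t) = 2c_1e^(-5t) + 2c_2te^(-5t) + c_2e^(-5t), z(t) = -c_1e^(-5t) - c_2te^(-5t) - c_2e^(-5t)

Coefficient matrix A = [[-7, -4], [1, -3]].
Characteristic polynomial det(A - λI) = λ^2 + 10λ + 25 = 0.
Single eigenvalue λ = -5 with algebraic multiplicity 2.
Eigenvector v = (2,-1); generalized eigenvector w with (A-λI)w=v is (1,-1).
General solution: e^(-5t)[c_1·v + c_2·(t·v + w)].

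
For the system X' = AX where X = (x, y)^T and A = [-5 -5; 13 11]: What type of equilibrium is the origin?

unstable spiral

A = [[-5,-5],[13,11]]; det(A-λI) = λ^2 - 6λ + 10.
λ = 3 ± i: positive real part.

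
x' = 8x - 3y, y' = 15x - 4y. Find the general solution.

Coefficient matrix A = [[8, -3], [15, -4]].
Characteristic polynomial det(A - λI) = λ^2 - 4λ + 13 = 0.
Eigenvalues λ = 2 ± 3i (complex conjugate pair).
For λ=2+3i: an eigenvector is (1,2) - i(0,1) = (1, 2 - i).
A real fundamental pair from Re and Im of e^((2+3i)t)v: X_1 = e^(2t)(cos(3t)·(1,2) + sin(3t)·(0,1)), X_2 = e^(2t)(sin(3t)·(1,2) - cos(3t)·(0,1)).
General solution: c_1X_1 + c_2X_2.

x(t) = c_1e^(2t)cos(3t) + c_2e^(2t)sin(3t), y(t) = c_1e^(2t)sin(3t) + 2c_1e^(2t)cos(3t) + 2c_2e^(2t)sin(3t) - c_2e^(2t)cos(3t)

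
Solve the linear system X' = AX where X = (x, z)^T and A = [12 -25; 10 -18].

Coefficient matrix A = [[12, -25], [10, -18]].
Characteristic polynomial det(A - λI) = λ^2 + 6λ + 34 = 0.
Eigenvalues λ = -3 ± 5i (complex conjugate pair).
For λ=-3+5i: an eigenvector is (-1,-1) - i(2,1) = (-1 - 2i, -1 - i).
A real fundamental pair from Re and Im of e^((-3+5i)t)v: X_1 = e^(-3t)(cos(5t)·(-1,-1) + sin(5t)·(2,1)), X_2 = e^(-3t)(sin(5t)·(-1,-1) - cos(5t)·(2,1)).
General solution: K_1X_1 + K_2X_2.

x(t) = 2K_1e^(-3t)sin(5t) - K_1e^(-3t)cos(5t) - K_2e^(-3t)sin(5t) - 2K_2e^(-3t)cos(5t), z(t) = K_1e^(-3t)sin(5t) - K_1e^(-3t)cos(5t) - K_2e^(-3t)sin(5t) - K_2e^(-3t)cos(5t)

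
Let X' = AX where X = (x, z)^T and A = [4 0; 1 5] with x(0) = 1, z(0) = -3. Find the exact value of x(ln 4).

A = [[4,0],[1,5]]; eigenvalues λ = 5, 4.
Eigenvectors: (0,-1) for λ=5, (1,-1) for λ=4.
From the initial condition, c_1 = 2, c_2 = 1.
x(ln 4) = (2)(4^5)(0) + (1)(4^4)(1) = 256.

256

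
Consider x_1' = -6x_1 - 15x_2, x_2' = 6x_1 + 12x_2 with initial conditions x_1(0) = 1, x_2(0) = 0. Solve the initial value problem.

Coefficient matrix A = [[-6, -15], [6, 12]].
Characteristic polynomial det(A - λI) = λ^2 - 6λ + 18 = 0.
Eigenvalues λ = 3 ± 3i (complex conjugate pair).
For λ=3+3i: an eigenvector is (1,-1) - i(2,-1) = (1 - 2i, -1 + i).
A real fundamental pair from Re and Im of e^((3+3i)t)v: X_1 = e^(3t)(cos(3t)·(1,-1) + sin(3t)·(2,-1)), X_2 = e^(3t)(sin(3t)·(1,-1) - cos(3t)·(2,-1)).
General solution: K_1X_1 + K_2X_2.
Applying x_1(0)=1, x_2(0)=0 gives K_1=-1, K_2=-1.

x_1(t) = -3e^(3t)sin(3t) + e^(3t)cos(3t), x_2(t) = 2e^(3t)sin(3t)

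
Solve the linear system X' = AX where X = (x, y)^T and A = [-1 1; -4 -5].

x(t) = C_1e^(-3t) + C_2te^(-3t) - C_2e^(-3t), y(t) = -2C_1e^(-3t) - 2C_2te^(-3t) + 3C_2e^(-3t)

Coefficient matrix A = [[-1, 1], [-4, -5]].
Characteristic polynomial det(A - λI) = λ^2 + 6λ + 9 = 0.
Single eigenvalue λ = -3 with algebraic multiplicity 2.
Eigenvector v = (1,-2); generalized eigenvector w with (A-λI)w=v is (-1,3).
General solution: e^(-3t)[C_1·v + C_2·(t·v + w)].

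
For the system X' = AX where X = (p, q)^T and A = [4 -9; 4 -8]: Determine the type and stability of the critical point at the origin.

A = [[4,-9],[4,-8]]; det(A-λI) = λ^2 + 4λ + 4.
repeated λ = -2 with a single eigenvector.

stable improper node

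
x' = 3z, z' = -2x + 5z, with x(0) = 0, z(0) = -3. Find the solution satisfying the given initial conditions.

Coefficient matrix A = [[0, 3], [-2, 5]].
Characteristic polynomial det(A - λI) = λ^2 - 5λ + 6 = 0.
Eigenvalues λ = 3, 2.
For λ=3: (A-λI) row 1 is [-3, 3], so an eigenvector is (-1, -1).
For λ=2: (A-λI) row 1 is [-2, 3], so an eigenvector is (3, 2).
General solution: C_1e^(3t)(-1,-1) + C_2e^(2t)(3,2).
Applying x(0)=0, z(0)=-3 gives C_1=9, C_2=3.

x(t) = -9e^(3t) + 9e^(2t), z(t) = -9e^(3t) + 6e^(2t)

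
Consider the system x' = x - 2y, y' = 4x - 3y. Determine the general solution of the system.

Coefficient matrix A = [[1, -2], [4, -3]].
Characteristic polynomial det(A - λI) = λ^2 + 2λ + 5 = 0.
Eigenvalues λ = -1 ± 2i (complex conjugate pair).
For λ=-1+2i: an eigenvector is (0,-1) - i(1,1) = (0 - i, -1 - i).
A real fundamental pair from Re and Im of e^((-1+2i)t)v: X_1 = e^(-t)(cos(2t)·(0,-1) + sin(2t)·(1,1)), X_2 = e^(-t)(sin(2t)·(0,-1) - cos(2t)·(1,1)).
General solution: c_1X_1 + c_2X_2.

x(t) = c_1e^(-t)sin(2t) - c_2e^(-t)cos(2t), y(t) = c_1e^(-t)sin(2t) - c_1e^(-t)cos(2t) - c_2e^(-t)sin(2t) - c_2e^(-t)cos(2t)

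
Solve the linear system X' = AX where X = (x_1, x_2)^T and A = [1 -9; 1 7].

x_1(t) = 3K_1e^(4t) + 3K_2te^(4t) + 2K_2e^(4t), x_2(t) = -K_1e^(4t) - K_2te^(4t) - K_2e^(4t)

Coefficient matrix A = [[1, -9], [1, 7]].
Characteristic polynomial det(A - λI) = λ^2 - 8λ + 16 = 0.
Single eigenvalue λ = 4 with algebraic multiplicity 2.
Eigenvector v = (3,-1); generalized eigenvector w with (A-λI)w=v is (2,-1).
General solution: e^(4t)[K_1·v + K_2·(t·v + w)].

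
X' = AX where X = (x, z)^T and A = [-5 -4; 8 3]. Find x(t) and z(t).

x(t) = -K_1e^(-t)cos(4t) - K_2e^(-t)sin(4t), z(t) = -K_1e^(-t)sin(4t) + K_1e^(-t)cos(4t) + K_2e^(-t)sin(4t) + K_2e^(-t)cos(4t)

Coefficient matrix A = [[-5, -4], [8, 3]].
Characteristic polynomial det(A - λI) = λ^2 + 2λ + 17 = 0.
Eigenvalues λ = -1 ± 4i (complex conjugate pair).
For λ=-1+4i: an eigenvector is (-1,1) - i(0,-1) = (-1, 1 + i).
A real fundamental pair from Re and Im of e^((-1+4i)t)v: X_1 = e^(-t)(cos(4t)·(-1,1) + sin(4t)·(0,-1)), X_2 = e^(-t)(sin(4t)·(-1,1) - cos(4t)·(0,-1)).
General solution: K_1X_1 + K_2X_2.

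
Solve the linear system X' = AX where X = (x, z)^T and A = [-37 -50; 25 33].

x(t) = 3C_1e^(-2t)sin(5t) + C_1e^(-2t)cos(5t) + C_2e^(-2t)sin(5t) - 3C_2e^(-2t)cos(5t), z(t) = -2C_1e^(-2t)sin(5t) - C_1e^(-2t)cos(5t) - C_2e^(-2t)sin(5t) + 2C_2e^(-2t)cos(5t)

Coefficient matrix A = [[-37, -50], [25, 33]].
Characteristic polynomial det(A - λI) = λ^2 + 4λ + 29 = 0.
Eigenvalues λ = -2 ± 5i (complex conjugate pair).
For λ=-2+5i: an eigenvector is (1,-1) - i(3,-2) = (1 - 3i, -1 + 2i).
A real fundamental pair from Re and Im of e^((-2+5i)t)v: X_1 = e^(-2t)(cos(5t)·(1,-1) + sin(5t)·(3,-2)), X_2 = e^(-2t)(sin(5t)·(1,-1) - cos(5t)·(3,-2)).
General solution: C_1X_1 + C_2X_2.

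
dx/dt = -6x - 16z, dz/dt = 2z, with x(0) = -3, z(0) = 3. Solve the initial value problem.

x(t) = -6e^(2t) + 3e^(-6t), z(t) = 3e^(2t)

Coefficient matrix A = [[-6, -16], [0, 2]].
Characteristic polynomial det(A - λI) = λ^2 + 4λ - 12 = 0.
Eigenvalues λ = 2, -6.
For λ=2: (A-λI) row 1 is [-8, -16], so an eigenvector is (-2, 1).
For λ=-6: (A-λI) row 1 is [0, -16], so an eigenvector is (1, 0).
General solution: K_1e^(2t)(-2,1) + K_2e^(-6t)(1,0).
Applying x(0)=-3, z(0)=3 gives K_1=3, K_2=3.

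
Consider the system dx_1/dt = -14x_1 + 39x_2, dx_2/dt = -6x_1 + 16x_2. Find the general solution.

x_1(t) = 3c_1e^(t)sin(3t) + 2c_1e^(t)cos(3t) + 2c_2e^(t)sin(3t) - 3c_2e^(t)cos(3t), x_2(t) = c_1e^(t)sin(3t) + c_1e^(t)cos(3t) + c_2e^(t)sin(3t) - c_2e^(t)cos(3t)

Coefficient matrix A = [[-14, 39], [-6, 16]].
Characteristic polynomial det(A - λI) = λ^2 - 2λ + 10 = 0.
Eigenvalues λ = 1 ± 3i (complex conjugate pair).
For λ=1+3i: an eigenvector is (2,1) - i(3,1) = (2 - 3i, 1 - i).
A real fundamental pair from Re and Im of e^((1+3i)t)v: X_1 = e^(t)(cos(3t)·(2,1) + sin(3t)·(3,1)), X_2 = e^(t)(sin(3t)·(2,1) - cos(3t)·(3,1)).
General solution: c_1X_1 + c_2X_2.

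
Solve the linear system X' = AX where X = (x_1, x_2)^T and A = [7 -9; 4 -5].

Coefficient matrix A = [[7, -9], [4, -5]].
Characteristic polynomial det(A - λI) = λ^2 - 2λ + 1 = 0.
Single eigenvalue λ = 1 with algebraic multiplicity 2.
Eigenvector v = (3,2); generalized eigenvector w with (A-λI)w=v is (2,1).
General solution: e^(t)[K_1·v + K_2·(t·v + w)].

x_1(t) = 3K_1e^(t) + 3K_2te^(t) + 2K_2e^(t), x_2(t) = 2K_1e^(t) + 2K_2te^(t) + K_2e^(t)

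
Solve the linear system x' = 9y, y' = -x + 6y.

x(t) = -3c_1e^(3t) - 3c_2te^(3t) - 2c_2e^(3t), y(t) = -c_1e^(3t) - c_2te^(3t) - c_2e^(3t)

Coefficient matrix A = [[0, 9], [-1, 6]].
Characteristic polynomial det(A - λI) = λ^2 - 6λ + 9 = 0.
Single eigenvalue λ = 3 with algebraic multiplicity 2.
Eigenvector v = (-3,-1); generalized eigenvector w with (A-λI)w=v is (-2,-1).
General solution: e^(3t)[c_1·v + c_2·(t·v + w)].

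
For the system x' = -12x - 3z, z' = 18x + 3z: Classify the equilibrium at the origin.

stable node

A = [[-12,-3],[18,3]]; det(A-λI) = λ^2 + 9λ + 18.
λ = -3, -6: both negative.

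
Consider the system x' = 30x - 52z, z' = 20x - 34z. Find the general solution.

Coefficient matrix A = [[30, -52], [20, -34]].
Characteristic polynomial det(A - λI) = λ^2 + 4λ + 20 = 0.
Eigenvalues λ = -2 ± 4i (complex conjugate pair).
For λ=-2+4i: an eigenvector is (-2,-1) - i(-3,-2) = (-2 + 3i, -1 + 2i).
A real fundamental pair from Re and Im of e^((-2+4i)t)v: X_1 = e^(-2t)(cos(4t)·(-2,-1) + sin(4t)·(-3,-2)), X_2 = e^(-2t)(sin(4t)·(-2,-1) - cos(4t)·(-3,-2)).
General solution: c_1X_1 + c_2X_2.

x(t) = -3c_1e^(-2t)sin(4t) - 2c_1e^(-2t)cos(4t) - 2c_2e^(-2t)sin(4t) + 3c_2e^(-2t)cos(4t), z(t) = -2c_1e^(-2t)sin(4t) - c_1e^(-2t)cos(4t) - c_2e^(-2t)sin(4t) + 2c_2e^(-2t)cos(4t)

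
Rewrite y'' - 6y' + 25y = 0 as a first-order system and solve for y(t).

y(t) = C_1e^(3t)cos(4t) + C_2e^(3t)sin(4t)

Let x_1 = y, x_2 = y'. Then x_1' = x_2 and x_2' = -25x_1 + 6x_2.
A = [[0,1],[-25,6]]; det(A-λI) = λ^2 - 6λ + 25.
Eigenvalues λ = 3 ± 4i.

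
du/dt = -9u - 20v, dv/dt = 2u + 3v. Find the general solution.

Coefficient matrix A = [[-9, -20], [2, 3]].
Characteristic polynomial det(A - λI) = λ^2 + 6λ + 13 = 0.
Eigenvalues λ = -3 ± 2i (complex conjugate pair).
For λ=-3+2i: an eigenvector is (-3,1) - i(-1,0) = (-3 + i, 1).
A real fundamental pair from Re and Im of e^((-3+2i)t)v: X_1 = e^(-3t)(cos(2t)·(-3,1) + sin(2t)·(-1,0)), X_2 = e^(-3t)(sin(2t)·(-3,1) - cos(2t)·(-1,0)).
General solution: K_1X_1 + K_2X_2.

u(t) = -K_1e^(-3t)sin(2t) - 3K_1e^(-3t)cos(2t) - 3K_2e^(-3t)sin(2t) + K_2e^(-3t)cos(2t), v(t) = K_1e^(-3t)cos(2t) + K_2e^(-3t)sin(2t)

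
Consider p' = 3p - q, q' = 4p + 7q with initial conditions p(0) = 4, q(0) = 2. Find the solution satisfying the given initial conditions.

p(t) = -10te^(5t) + 4e^(5t), q(t) = 20te^(5t) + 2e^(5t)

Coefficient matrix A = [[3, -1], [4, 7]].
Characteristic polynomial det(A - λI) = λ^2 - 10λ + 25 = 0.
Single eigenvalue λ = 5 with algebraic multiplicity 2.
Eigenvector v = (1,-2); generalized eigenvector w with (A-λI)w=v is (1,-3).
General solution: e^(5t)[K_1·v + K_2·(t·v + w)].
Applying p(0)=4, q(0)=2 gives K_1=14, K_2=-10.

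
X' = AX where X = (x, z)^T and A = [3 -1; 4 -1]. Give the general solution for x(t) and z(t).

x(t) = K_1e^(t) + K_2te^(t), z(t) = 2K_1e^(t) + 2K_2te^(t) - K_2e^(t)

Coefficient matrix A = [[3, -1], [4, -1]].
Characteristic polynomial det(A - λI) = λ^2 - 2λ + 1 = 0.
Single eigenvalue λ = 1 with algebraic multiplicity 2.
Eigenvector v = (1,2); generalized eigenvector w with (A-λI)w=v is (0,-1).
General solution: e^(t)[K_1·v + K_2·(t·v + w)].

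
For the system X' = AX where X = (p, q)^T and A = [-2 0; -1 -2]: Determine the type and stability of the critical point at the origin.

stable improper node

A = [[-2,0],[-1,-2]]; det(A-λI) = λ^2 + 4λ + 4.
repeated λ = -2 with a single eigenvector.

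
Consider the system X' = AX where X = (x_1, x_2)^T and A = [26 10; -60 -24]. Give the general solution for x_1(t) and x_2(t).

x_1(t) = C_1e^(6t) + C_2e^(-4t), x_2(t) = -2C_1e^(6t) - 3C_2e^(-4t)

Coefficient matrix A = [[26, 10], [-60, -24]].
Characteristic polynomial det(A - λI) = λ^2 - 2λ - 24 = 0.
Eigenvalues λ = 6, -4.
For λ=6: (A-λI) row 1 is [20, 10], so an eigenvector is (1, -2).
For λ=-4: (A-λI) row 1 is [30, 10], so an eigenvector is (1, -3).
General solution: C_1e^(6t)(1,-2) + C_2e^(-4t)(1,-3).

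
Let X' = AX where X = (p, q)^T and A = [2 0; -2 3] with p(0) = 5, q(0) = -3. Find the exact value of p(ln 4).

A = [[2,0],[-2,3]]; eigenvalues λ = 3, 2.
Eigenvectors: (0,1) for λ=3, (1,2) for λ=2.
From the initial condition, c_1 = -13, c_2 = 5.
p(ln 4) = (-13)(4^3)(0) + (5)(4^2)(1) = 80.

80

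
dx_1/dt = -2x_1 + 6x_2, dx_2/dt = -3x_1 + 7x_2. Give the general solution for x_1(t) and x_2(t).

x_1(t) = c_1e^(4t) - 2c_2e^(t), x_2(t) = c_1e^(4t) - c_2e^(t)

Coefficient matrix A = [[-2, 6], [-3, 7]].
Characteristic polynomial det(A - λI) = λ^2 - 5λ + 4 = 0.
Eigenvalues λ = 4, 1.
For λ=4: (A-λI) row 1 is [-6, 6], so an eigenvector is (1, 1).
For λ=1: (A-λI) row 1 is [-3, 6], so an eigenvector is (-2, -1).
General solution: c_1e^(4t)(1,1) + c_2e^(t)(-2,-1).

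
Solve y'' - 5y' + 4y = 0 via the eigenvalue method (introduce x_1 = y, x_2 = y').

Let x_1 = y, x_2 = y'. Then x_1' = x_2 and x_2' = -4x_1 + 5x_2.
A = [[0,1],[-4,5]]; det(A-λI) = λ^2 - 5λ + 4.
Eigenvalues λ = 1, 4 with eigenvectors (1,1), (1,4).

y(t) = C_1e^(t) + C_2e^(4t)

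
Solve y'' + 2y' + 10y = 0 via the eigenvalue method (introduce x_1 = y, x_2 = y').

y(t) = c_1e^(-t)cos(3t) + c_2e^(-t)sin(3t)

Let x_1 = y, x_2 = y'. Then x_1' = x_2 and x_2' = -10x_1 - 2x_2.
A = [[0,1],[-10,-2]]; det(A-λI) = λ^2 + 2λ + 10.
Eigenvalues λ = -1 ± 3i.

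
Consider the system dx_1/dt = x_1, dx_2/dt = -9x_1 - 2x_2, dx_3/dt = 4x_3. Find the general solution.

x_1(t) = C_1e^(t), x_2(t) = -3C_1e^(t) + C_2e^(-2t), x_3(t) = C_3e^(4t)

Coefficient matrix A = [[1, 0, 0], [-9, -2, 0], [0, 0, 4]].
det(A - λI) = 0 gives eigenvalues λ = 1, -2, 4.
For λ=1: eigenvector (1,-3,0).
For λ=-2: eigenvector (0,1,0).
For λ=4: eigenvector (0,0,1).
General solution: C_1e^(t)(1,-3,0) + C_2e^(-2t)(0,1,0) + C_3e^(4t)(0,0,1).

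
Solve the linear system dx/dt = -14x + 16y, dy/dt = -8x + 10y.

Coefficient matrix A = [[-14, 16], [-8, 10]].
Characteristic polynomial det(A - λI) = λ^2 + 4λ - 12 = 0.
Eigenvalues λ = -6, 2.
For λ=-6: (A-λI) row 1 is [-8, 16], so an eigenvector is (2, 1).
For λ=2: (A-λI) row 1 is [-16, 16], so an eigenvector is (-1, -1).
General solution: K_1e^(-6t)(2,1) + K_2e^(2t)(-1,-1).

x(t) = 2K_1e^(-6t) - K_2e^(2t), y(t) = K_1e^(-6t) - K_2e^(2t)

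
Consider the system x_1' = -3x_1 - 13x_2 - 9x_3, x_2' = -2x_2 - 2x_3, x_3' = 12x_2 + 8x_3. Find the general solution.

Coefficient matrix A = [[-3, -13, -9], [0, -2, -2], [0, 12, 8]].
det(A - λI) = 0 gives eigenvalues λ = -3, 2, 4.
For λ=-3: eigenvector (1,0,0).
For λ=2: eigenvector (1,1,-2).
For λ=4: eigenvector (-2,-1,3).
General solution: c_1e^(-3t)(1,0,0) + c_2e^(2t)(1,1,-2) + c_3e^(4t)(-2,-1,3).

x_1(t) = c_1e^(-3t) + c_2e^(2t) - 2c_3e^(4t), x_2(t) = c_2e^(2t) - c_3e^(4t), x_3(t) = -2c_2e^(2t) + 3c_3e^(4t)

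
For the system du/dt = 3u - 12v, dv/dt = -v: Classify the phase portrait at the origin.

saddle

A = [[3,-12],[0,-1]]; det(A-λI) = λ^2 - 2λ - 3.
λ = -1, 3: opposite signs.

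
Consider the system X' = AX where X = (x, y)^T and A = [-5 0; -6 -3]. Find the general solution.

x(t) = c_2e^(-5t), y(t) = c_1e^(-3t) + 3c_2e^(-5t)

Coefficient matrix A = [[-5, 0], [-6, -3]].
Characteristic polynomial det(A - λI) = λ^2 + 8λ + 15 = 0.
Eigenvalues λ = -3, -5.
For λ=-3: (A-λI) row 1 is [-2, 0], so an eigenvector is (0, 1).
For λ=-5: (A-λI) row 2 is [-6, 2], so an eigenvector is (1, 3).
General solution: c_1e^(-3t)(0,1) + c_2e^(-5t)(1,3).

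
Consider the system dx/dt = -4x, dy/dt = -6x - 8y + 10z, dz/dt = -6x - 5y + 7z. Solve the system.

x(t) = K_3e^(-4t), y(t) = K_1e^(2t) + 2K_2e^(-3t) + K_3e^(-4t), z(t) = K_1e^(2t) + K_2e^(-3t) + K_3e^(-4t)

Coefficient matrix A = [[-4, 0, 0], [-6, -8, 10], [-6, -5, 7]].
det(A - λI) = 0 gives eigenvalues λ = 2, -3, -4.
For λ=2: eigenvector (0,1,1).
For λ=-3: eigenvector (0,2,1).
For λ=-4: eigenvector (1,1,1).
General solution: K_1e^(2t)(0,1,1) + K_2e^(-3t)(0,2,1) + K_3e^(-4t)(1,1,1).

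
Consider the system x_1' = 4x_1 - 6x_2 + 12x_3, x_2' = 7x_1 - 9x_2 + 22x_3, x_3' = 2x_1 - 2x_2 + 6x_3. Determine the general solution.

x_1(t) = K_1e^(-2t) - 2K_3e^(t), x_2(t) = K_1e^(-2t) + 2K_2e^(2t) + 3K_3e^(t), x_3(t) = K_2e^(2t) + 2K_3e^(t)

Coefficient matrix A = [[4, -6, 12], [7, -9, 22], [2, -2, 6]].
det(A - λI) = 0 gives eigenvalues λ = -2, 2, 1.
For λ=-2: eigenvector (1,1,0).
For λ=2: eigenvector (0,2,1).
For λ=1: eigenvector (-2,3,2).
General solution: K_1e^(-2t)(1,1,0) + K_2e^(2t)(0,2,1) + K_3e^(t)(-2,3,2).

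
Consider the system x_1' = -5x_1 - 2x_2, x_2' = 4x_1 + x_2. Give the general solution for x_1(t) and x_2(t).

x_1(t) = -K_1e^(-3t) - K_2e^(-t), x_2(t) = K_1e^(-3t) + 2K_2e^(-t)

Coefficient matrix A = [[-5, -2], [4, 1]].
Characteristic polynomial det(A - λI) = λ^2 + 4λ + 3 = 0.
Eigenvalues λ = -3, -1.
For λ=-3: (A-λI) row 1 is [-2, -2], so an eigenvector is (-1, 1).
For λ=-1: (A-λI) row 1 is [-4, -2], so an eigenvector is (-1, 2).
General solution: K_1e^(-3t)(-1,1) + K_2e^(-t)(-1,2).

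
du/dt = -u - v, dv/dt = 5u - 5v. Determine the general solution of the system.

Coefficient matrix A = [[-1, -1], [5, -5]].
Characteristic polynomial det(A - λI) = λ^2 + 6λ + 10 = 0.
Eigenvalues λ = -3 ± i (complex conjugate pair).
For λ=-3+i: an eigenvector is (1,2) - i(0,1) = (1, 2 - i).
A real fundamental pair from Re and Im of e^((-3+i)t)v: X_1 = e^(-3t)(cos(t)·(1,2) + sin(t)·(0,1)), X_2 = e^(-3t)(sin(t)·(1,2) - cos(t)·(0,1)).
General solution: c_1X_1 + c_2X_2.

u(t) = c_1e^(-3t)cos(t) + c_2e^(-3t)sin(t), v(t) = c_1e^(-3t)sin(t) + 2c_1e^(-3t)cos(t) + 2c_2e^(-3t)sin(t) - c_2e^(-3t)cos(t)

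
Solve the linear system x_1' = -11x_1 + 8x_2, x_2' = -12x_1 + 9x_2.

Coefficient matrix A = [[-11, 8], [-12, 9]].
Characteristic polynomial det(A - λI) = λ^2 + 2λ - 3 = 0.
Eigenvalues λ = -3, 1.
For λ=-3: (A-λI) row 1 is [-8, 8], so an eigenvector is (-1, -1).
For λ=1: (A-λI) row 1 is [-12, 8], so an eigenvector is (-2, -3).
General solution: c_1e^(-3t)(-1,-1) + c_2e^(t)(-2,-3).

x_1(t) = -c_1e^(-3t) - 2c_2e^(t), x_2(t) = -c_1e^(-3t) - 3c_2e^(t)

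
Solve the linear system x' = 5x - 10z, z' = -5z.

Coefficient matrix A = [[5, -10], [0, -5]].
Characteristic polynomial det(A - λI) = λ^2 - 25 = 0.
Eigenvalues λ = -5, 5.
For λ=-5: (A-λI) row 1 is [10, -10], so an eigenvector is (1, 1).
For λ=5: (A-λI) row 1 is [0, -10], so an eigenvector is (-1, 0).
General solution: c_1e^(-5t)(1,1) + c_2e^(5t)(-1,0).

x(t) = c_1e^(-5t) - c_2e^(5t), z(t) = c_1e^(-5t)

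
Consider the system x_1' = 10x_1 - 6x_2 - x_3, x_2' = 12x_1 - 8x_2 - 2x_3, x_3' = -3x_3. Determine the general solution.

x_1(t) = C_1e^(-2t) - C_2e^(4t) + C_3e^(-3t), x_2(t) = 2C_1e^(-2t) - C_2e^(4t) + 2C_3e^(-3t), x_3(t) = C_3e^(-3t)

Coefficient matrix A = [[10, -6, -1], [12, -8, -2], [0, 0, -3]].
det(A - λI) = 0 gives eigenvalues λ = -2, 4, -3.
For λ=-2: eigenvector (1,2,0).
For λ=4: eigenvector (-1,-1,0).
For λ=-3: eigenvector (1,2,1).
General solution: C_1e^(-2t)(1,2,0) + C_2e^(4t)(-1,-1,0) + C_3e^(-3t)(1,2,1).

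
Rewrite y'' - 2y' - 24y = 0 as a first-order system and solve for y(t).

Let x_1 = y, x_2 = y'. Then x_1' = x_2 and x_2' = 24x_1 + 2x_2.
A = [[0,1],[24,2]]; det(A-λI) = λ^2 - 2λ - 24.
Eigenvalues λ = -4, 6 with eigenvectors (1,-4), (1,6).

y(t) = c_1e^(-4t) + c_2e^(6t)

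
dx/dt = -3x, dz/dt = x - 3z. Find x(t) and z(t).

x(t) = c_2e^(-3t), z(t) = c_1e^(-3t) + c_2te^(-3t) - c_2e^(-3t)

Coefficient matrix A = [[-3, 0], [1, -3]].
Characteristic polynomial det(A - λI) = λ^2 + 6λ + 9 = 0.
Single eigenvalue λ = -3 with algebraic multiplicity 2.
Eigenvector v = (0,1); generalized eigenvector w with (A-λI)w=v is (1,-1).
General solution: e^(-3t)[c_1·v + c_2·(t·v + w)].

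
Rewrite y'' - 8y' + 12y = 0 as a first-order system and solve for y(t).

y(t) = C_1e^(2t) + C_2e^(6t)

Let x_1 = y, x_2 = y'. Then x_1' = x_2 and x_2' = -12x_1 + 8x_2.
A = [[0,1],[-12,8]]; det(A-λI) = λ^2 - 8λ + 12.
Eigenvalues λ = 2, 6 with eigenvectors (1,2), (1,6).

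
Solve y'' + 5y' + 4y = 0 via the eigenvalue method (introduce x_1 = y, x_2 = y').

Let x_1 = y, x_2 = y'. Then x_1' = x_2 and x_2' = -4x_1 - 5x_2.
A = [[0,1],[-4,-5]]; det(A-λI) = λ^2 + 5λ + 4.
Eigenvalues λ = -1, -4 with eigenvectors (1,-1), (1,-4).

y(t) = C_1e^(-t) + C_2e^(-4t)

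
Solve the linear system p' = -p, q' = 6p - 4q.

p(t) = -c_1e^(-t), q(t) = -2c_1e^(-t) + c_2e^(-4t)

Coefficient matrix A = [[-1, 0], [6, -4]].
Characteristic polynomial det(A - λI) = λ^2 + 5λ + 4 = 0.
Eigenvalues λ = -1, -4.
For λ=-1: (A-λI) row 2 is [6, -3], so an eigenvector is (-1, -2).
For λ=-4: (A-λI) row 1 is [3, 0], so an eigenvector is (0, 1).
General solution: c_1e^(-t)(-1,-2) + c_2e^(-4t)(0,1).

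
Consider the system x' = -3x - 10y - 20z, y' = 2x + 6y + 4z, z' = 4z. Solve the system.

x(t) = 5C_1e^(t) - 2C_2e^(2t), y(t) = -2C_1e^(t) + C_2e^(2t) - 2C_3e^(4t), z(t) = C_3e^(4t)

Coefficient matrix A = [[-3, -10, -20], [2, 6, 4], [0, 0, 4]].
det(A - λI) = 0 gives eigenvalues λ = 1, 2, 4.
For λ=1: eigenvector (5,-2,0).
For λ=2: eigenvector (-2,1,0).
For λ=4: eigenvector (0,-2,1).
General solution: C_1e^(t)(5,-2,0) + C_2e^(2t)(-2,1,0) + C_3e^(4t)(0,-2,1).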